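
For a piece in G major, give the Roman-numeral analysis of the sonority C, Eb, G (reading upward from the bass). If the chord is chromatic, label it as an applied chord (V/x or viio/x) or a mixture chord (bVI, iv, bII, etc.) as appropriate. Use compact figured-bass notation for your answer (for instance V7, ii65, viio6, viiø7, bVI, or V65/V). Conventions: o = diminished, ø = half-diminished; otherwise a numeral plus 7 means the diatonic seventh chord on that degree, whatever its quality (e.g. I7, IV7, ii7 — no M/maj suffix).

iv

The pitches C-Eb-G form a minor triad rooted on C.
C is the fourth degree of G major. This is the minor subdominant, borrowed from the parallel minor.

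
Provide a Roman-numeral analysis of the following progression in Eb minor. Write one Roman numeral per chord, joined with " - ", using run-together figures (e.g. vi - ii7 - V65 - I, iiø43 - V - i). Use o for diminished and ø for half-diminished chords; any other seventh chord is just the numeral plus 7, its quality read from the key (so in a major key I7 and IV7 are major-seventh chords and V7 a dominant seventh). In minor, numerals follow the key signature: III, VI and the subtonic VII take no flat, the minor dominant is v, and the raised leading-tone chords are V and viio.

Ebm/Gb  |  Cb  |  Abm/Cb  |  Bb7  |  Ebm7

Ebm/Gb: minor triad on Eb = scale degree 1 → i6.
Cb has root Cb, degree 6 in Eb minor, so VI.
Abm/Cb has root Ab, degree 4 in Eb minor, so iv6.
Bb7: root Bb is the dominant; dominant seventh chord there is V7.
Ebm7: minor seventh chord on Eb = scale degree 1 → i7.

i6 - VI - iv6 - V7 - i7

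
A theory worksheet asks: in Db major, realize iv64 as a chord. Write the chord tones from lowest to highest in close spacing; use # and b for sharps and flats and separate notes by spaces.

Scale degree 4 in Db major is Gb; here the chord built on it is altered to a minor triad. iv64 is the minor subdominant, borrowed from the parallel minor.
So the chord is Gb-Bbb-Db, a minor triad.
The figured bass 64 indicates second inversion, placing the fifth (Db) in the bass: Db-Gb-Bbb.

Db Gb Bbb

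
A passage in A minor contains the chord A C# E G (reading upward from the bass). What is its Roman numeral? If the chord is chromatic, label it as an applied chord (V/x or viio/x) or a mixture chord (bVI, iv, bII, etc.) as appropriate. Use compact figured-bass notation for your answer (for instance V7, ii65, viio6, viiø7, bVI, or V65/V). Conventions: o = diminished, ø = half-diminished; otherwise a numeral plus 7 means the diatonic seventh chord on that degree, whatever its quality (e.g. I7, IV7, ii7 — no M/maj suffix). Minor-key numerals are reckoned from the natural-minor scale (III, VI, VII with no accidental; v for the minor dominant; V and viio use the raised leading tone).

The pitches A-C#-E-G form a dominant seventh chord rooted on A.
A is not a diatonic chord root with this quality in A minor, but it lies a perfect fifth above D (iv), so the chord functions as an applied dominant of iv.

V7/iv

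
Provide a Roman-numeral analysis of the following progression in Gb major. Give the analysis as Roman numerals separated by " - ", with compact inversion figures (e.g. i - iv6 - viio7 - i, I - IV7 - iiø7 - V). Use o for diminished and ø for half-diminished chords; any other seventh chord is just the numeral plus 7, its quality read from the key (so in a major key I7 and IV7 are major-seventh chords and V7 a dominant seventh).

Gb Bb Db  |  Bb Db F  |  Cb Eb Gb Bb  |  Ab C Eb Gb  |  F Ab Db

Gb-Bb-Db has root Gb, degree 1 in Gb major, so I.
Bb-Db-F: root Bb is the mediant; minor triad there is iii.
Cb-Eb-Gb-Bb: major seventh chord on Cb = scale degree 4 → IV7.
Ab-C-Eb-Gb: a dominant seventh chord on Ab, the applied dominant of V → V7/V.
F-Ab-Db: major triad on Db = scale degree 5 → V6.

I - iii - IV7 - V7/V - V6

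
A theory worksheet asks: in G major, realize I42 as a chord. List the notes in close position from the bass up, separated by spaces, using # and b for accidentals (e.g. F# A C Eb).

F# G B D

The numeral's case and figure indicate a major seventh chord. In G major its root, the first degree, is G.
Stacking thirds from G gives G-B-D-F#.
With the 42 figure the chord is in third inversion; from the bass F# upward in close position it reads F#-G-B-D.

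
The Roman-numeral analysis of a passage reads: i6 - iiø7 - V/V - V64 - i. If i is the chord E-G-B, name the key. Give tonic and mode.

E minor

The anchor chord is a minor triad on E, labeled i.
If E is scale degree 1 and the mode makes that degree carry a minor triad, the tonic is E and the mode is minor.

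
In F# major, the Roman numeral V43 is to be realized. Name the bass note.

G#

V in F# major has root C#; the chord is C#-E#-G#-B.
The figure 43 means second inversion — the fifth is in the bass.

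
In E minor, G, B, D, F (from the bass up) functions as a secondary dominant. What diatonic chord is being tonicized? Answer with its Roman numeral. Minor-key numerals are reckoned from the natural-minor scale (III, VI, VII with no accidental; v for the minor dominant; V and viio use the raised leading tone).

The chord is a dominant seventh chord on G.
A dominant resolves down a perfect fifth: G → C. In E minor, C is scale degree 6, i.e. VI.

VI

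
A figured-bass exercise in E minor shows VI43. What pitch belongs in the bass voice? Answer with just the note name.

G

VI in E minor has root C; the chord is C-E-G-B.
The figure 43 means second inversion — the fifth is in the bass.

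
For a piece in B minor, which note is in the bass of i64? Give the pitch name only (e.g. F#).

F#

i in B minor has root B; the chord is B-D-F#.
The figure 64 means second inversion — the fifth is in the bass.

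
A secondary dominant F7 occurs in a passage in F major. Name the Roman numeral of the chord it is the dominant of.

IV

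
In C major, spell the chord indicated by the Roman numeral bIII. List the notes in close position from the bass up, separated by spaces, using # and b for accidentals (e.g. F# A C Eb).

Eb G Bb

bIII is a major triad on the lowered third degree, borrowed from the parallel minor. In C major that root is Eb.
So the chord is Eb-G-Bb, a major triad.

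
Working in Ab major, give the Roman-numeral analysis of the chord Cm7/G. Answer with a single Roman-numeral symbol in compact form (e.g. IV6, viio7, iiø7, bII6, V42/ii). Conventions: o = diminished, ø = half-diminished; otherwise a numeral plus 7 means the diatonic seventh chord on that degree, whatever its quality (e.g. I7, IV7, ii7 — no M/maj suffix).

iii43

Stacked in thirds the chord is C-Eb-G-Bb: a minor seventh chord on C.
C is scale degree 3 in Ab major, and a minor seventh chord on that degree is written iii7.
With G in the bass the chord is in second inversion, so the figured bass is 43.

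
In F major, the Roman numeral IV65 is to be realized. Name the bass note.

D

IV in F major has root Bb; the chord is Bb-D-F-A.
The figure 65 means first inversion — the third is in the bass.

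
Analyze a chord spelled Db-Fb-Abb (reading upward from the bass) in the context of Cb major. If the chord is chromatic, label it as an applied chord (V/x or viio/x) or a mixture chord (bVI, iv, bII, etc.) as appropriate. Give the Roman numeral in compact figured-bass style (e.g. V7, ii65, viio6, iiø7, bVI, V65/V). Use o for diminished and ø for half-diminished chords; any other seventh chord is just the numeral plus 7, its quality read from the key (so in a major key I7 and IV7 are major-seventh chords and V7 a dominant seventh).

The pitches Db-Fb-Abb form a diminished triad rooted on Db.
Db is the second degree of Cb major. This is the diminished supertonic triad, borrowed from the parallel minor.

iio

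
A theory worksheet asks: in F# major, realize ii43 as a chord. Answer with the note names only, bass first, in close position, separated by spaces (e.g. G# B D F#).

D# F# G# B

The numeral's case and figure indicate a minor seventh chord. In F# major its root, the supertonic, is G#.
Stacking thirds from G# gives G#-B-D#-F#.
With the 43 figure the chord is in second inversion; from the bass D# upward in close position it reads D#-F#-G#-B.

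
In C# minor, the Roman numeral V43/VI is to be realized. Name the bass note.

The applied chord V43/VI is rooted on E: E-G#-B-D.
The figure 43 means second inversion — the fifth is in the bass.

B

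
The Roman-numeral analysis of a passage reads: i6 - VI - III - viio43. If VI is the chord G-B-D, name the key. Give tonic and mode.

VI is given as G-B-D — a major triad with root G.
Counting down 5 scale steps from G places the tonic on B; a major triad on degree 6 is diatonic only in minor.

B minor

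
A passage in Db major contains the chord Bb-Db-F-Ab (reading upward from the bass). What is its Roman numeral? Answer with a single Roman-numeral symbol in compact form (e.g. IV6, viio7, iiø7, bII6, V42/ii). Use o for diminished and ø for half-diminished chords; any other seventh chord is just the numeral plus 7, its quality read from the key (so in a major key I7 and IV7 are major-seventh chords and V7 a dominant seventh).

vi7

The pitches Bb-Db-F-Ab form a minor seventh chord rooted on Bb.
In Db major, Bb is the submediant; the diatonic minor seventh chord there is vi7.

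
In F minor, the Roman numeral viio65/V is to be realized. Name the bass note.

The applied chord viio65/V is rooted on B: B-D-F-Ab.
The figure 65 means first inversion — the third is in the bass.

D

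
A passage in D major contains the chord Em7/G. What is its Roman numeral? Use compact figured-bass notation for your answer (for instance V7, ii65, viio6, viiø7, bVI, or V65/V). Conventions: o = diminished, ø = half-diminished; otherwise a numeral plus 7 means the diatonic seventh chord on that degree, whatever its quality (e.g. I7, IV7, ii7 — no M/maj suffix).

ii65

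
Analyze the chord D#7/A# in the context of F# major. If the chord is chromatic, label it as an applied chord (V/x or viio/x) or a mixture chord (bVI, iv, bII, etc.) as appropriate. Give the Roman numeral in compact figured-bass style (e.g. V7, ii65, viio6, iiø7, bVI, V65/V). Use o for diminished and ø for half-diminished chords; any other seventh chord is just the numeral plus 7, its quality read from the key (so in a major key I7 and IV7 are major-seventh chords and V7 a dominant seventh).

The pitches D#-F##-A#-C# form a dominant seventh chord rooted on D#.
D# is not a diatonic chord root with this quality in F# major, but it lies a perfect fifth above G# (ii), so the chord functions as an applied dominant of ii.
With A# in the bass the chord is in second inversion, so the figured bass is 43.

V43/ii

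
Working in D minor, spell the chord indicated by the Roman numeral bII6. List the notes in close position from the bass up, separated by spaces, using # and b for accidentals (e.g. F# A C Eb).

G Bb Eb

bII6 is the Neapolitan sixth — a major triad on the lowered second degree, here in its customary first inversion. In D minor that root is Eb.
So the chord is Eb-G-Bb.
With the 6 figure the chord is in first inversion; from the bass G upward in close position it reads G-Bb-Eb.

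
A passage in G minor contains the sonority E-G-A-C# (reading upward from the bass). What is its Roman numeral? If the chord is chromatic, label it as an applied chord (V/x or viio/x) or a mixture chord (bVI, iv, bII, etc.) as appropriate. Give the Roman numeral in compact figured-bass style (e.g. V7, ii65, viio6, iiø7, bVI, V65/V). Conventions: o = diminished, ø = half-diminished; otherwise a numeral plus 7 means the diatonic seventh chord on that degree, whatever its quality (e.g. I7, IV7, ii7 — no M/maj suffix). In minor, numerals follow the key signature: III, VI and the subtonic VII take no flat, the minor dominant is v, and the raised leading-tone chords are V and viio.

The pitches A-C#-E-G form a dominant seventh chord rooted on A.
A is not a diatonic chord root with this quality in G minor, but it lies a perfect fifth above D (V), so the chord functions as an applied dominant of V.
With E in the bass the chord is in second inversion, so the figured bass is 43.

V43/V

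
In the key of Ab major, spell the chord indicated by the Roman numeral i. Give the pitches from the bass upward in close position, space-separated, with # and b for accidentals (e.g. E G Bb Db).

Ab Cb Eb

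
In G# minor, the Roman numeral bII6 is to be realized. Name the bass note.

C#

bII in G# minor has root A; the chord is A-C#-E.
The figure 6 means first inversion — the third is in the bass.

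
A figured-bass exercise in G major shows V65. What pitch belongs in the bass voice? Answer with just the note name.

F#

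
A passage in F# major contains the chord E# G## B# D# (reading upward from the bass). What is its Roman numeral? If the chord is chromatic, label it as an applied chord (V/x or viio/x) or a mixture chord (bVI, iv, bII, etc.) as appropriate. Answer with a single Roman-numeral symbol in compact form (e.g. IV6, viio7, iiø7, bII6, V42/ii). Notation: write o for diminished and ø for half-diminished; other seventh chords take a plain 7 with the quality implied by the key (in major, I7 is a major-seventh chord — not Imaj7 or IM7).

V7/iii

The pitches E#-G##-B#-D# form a dominant seventh chord rooted on E#.
E# is not a diatonic chord root with this quality in F# major, but it lies a perfect fifth above A# (iii), so the chord functions as an applied dominant of iii.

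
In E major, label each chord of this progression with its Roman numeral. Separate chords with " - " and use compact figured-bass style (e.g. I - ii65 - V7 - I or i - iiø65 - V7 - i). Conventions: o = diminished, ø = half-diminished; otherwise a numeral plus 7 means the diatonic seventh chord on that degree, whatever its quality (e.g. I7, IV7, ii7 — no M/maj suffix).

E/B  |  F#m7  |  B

I64 - ii7 - V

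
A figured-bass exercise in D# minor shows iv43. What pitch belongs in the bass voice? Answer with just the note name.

D#

iv in D# minor has root G#; the chord is G#-B-D#-F#.
The figure 43 means second inversion — the fifth is in the bass.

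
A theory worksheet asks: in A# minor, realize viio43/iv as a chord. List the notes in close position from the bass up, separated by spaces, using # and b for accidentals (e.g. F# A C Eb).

G# B C## E#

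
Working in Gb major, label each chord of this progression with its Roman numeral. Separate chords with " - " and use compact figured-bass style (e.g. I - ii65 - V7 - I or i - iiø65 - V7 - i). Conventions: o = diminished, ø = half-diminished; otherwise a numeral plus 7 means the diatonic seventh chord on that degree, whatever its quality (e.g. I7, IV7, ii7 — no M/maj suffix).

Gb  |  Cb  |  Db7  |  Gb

I - IV - V7 - I

Gb: root Gb is the tonic; major triad there is I.
Cb: root Cb is the subdominant; major triad there is IV.
Db7 has root Db, degree 5 in Gb major, so V7.
Gb has root Gb, degree 1 in Gb major, so I.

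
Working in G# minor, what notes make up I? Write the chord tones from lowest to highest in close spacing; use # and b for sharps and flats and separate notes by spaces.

Scale degree 1 in G# minor is G#; here the chord built on it is altered to a major triad. I is the major tonic (Picardy third), borrowed from the parallel major.
So the chord is G#-B#-D#.

G# B# D#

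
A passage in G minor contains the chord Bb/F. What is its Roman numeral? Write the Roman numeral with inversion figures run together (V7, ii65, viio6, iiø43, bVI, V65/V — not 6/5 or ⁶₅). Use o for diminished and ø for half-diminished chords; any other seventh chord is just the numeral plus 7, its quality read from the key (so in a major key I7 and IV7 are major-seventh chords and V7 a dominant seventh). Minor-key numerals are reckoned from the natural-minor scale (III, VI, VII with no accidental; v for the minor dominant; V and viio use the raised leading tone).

III64

Stacked in thirds the chord is Bb-D-F: a major triad on Bb.
In G minor, Bb is the mediant; the diatonic major triad there is III.
With F in the bass the chord is in second inversion, so the figured bass is 64.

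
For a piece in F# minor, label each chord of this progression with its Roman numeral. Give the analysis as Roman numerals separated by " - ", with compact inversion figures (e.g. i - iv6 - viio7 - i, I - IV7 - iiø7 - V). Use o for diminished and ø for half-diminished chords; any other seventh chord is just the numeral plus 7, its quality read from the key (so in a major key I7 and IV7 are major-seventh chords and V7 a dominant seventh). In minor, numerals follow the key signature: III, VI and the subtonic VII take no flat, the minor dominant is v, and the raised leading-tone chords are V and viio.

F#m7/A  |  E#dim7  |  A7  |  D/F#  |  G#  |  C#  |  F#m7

F#m7/A: minor seventh chord on F# = scale degree 1 → i65.
E#dim7: root E# is the leading tone; fully diminished seventh chord there is viio7.
A7: a dominant seventh chord on A, the applied dominant of VI → V7/VI.
D/F#: root D is the submediant; major triad there is VI6.
G# is the secondary dominant of V (major triad on G#): V/V.
C#: root C# is the dominant; major triad there is V.
F#m7: root F# is the tonic; minor seventh chord there is i7.

i65 - viio7 - V7/VI - VI6 - V/V - V - i7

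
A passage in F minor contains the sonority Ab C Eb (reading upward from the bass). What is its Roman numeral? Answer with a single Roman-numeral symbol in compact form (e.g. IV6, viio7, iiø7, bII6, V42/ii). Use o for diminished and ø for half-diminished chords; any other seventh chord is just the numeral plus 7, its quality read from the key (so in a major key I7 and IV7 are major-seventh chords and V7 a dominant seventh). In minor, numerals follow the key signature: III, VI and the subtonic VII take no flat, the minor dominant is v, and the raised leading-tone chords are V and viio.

III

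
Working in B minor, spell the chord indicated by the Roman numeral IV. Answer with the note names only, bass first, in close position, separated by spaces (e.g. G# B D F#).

Scale degree 4 in B minor is E; here the chord built on it is altered to a major triad. IV is the major subdominant, borrowed from the parallel major.
So the chord is E-G#-B, a major triad.

E G# B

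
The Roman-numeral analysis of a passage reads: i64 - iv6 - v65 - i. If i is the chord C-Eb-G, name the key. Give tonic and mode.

i is given as C-Eb-G — a minor triad with root C.
If C is scale degree 1 and the mode makes that degree carry a minor triad, the tonic is C and the mode is minor.

C minor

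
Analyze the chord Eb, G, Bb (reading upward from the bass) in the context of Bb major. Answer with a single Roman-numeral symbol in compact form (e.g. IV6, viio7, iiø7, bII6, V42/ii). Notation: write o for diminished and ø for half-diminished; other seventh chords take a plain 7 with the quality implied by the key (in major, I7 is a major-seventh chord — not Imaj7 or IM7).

The pitches Eb-G-Bb form a major triad rooted on Eb.
Eb is scale degree 4 in Bb major, and a major triad on that degree is written IV.

IV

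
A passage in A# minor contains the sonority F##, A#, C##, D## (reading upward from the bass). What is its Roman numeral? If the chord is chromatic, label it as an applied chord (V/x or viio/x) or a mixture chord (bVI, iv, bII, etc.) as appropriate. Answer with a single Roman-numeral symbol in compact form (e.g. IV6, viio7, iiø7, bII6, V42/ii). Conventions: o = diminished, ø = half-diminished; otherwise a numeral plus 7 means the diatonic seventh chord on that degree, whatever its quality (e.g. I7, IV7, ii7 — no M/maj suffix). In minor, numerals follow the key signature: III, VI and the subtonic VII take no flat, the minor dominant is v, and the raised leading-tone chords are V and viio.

Stacked in thirds the chord is D##-F##-A#-C##: a half-diminished seventh chord on D##.
D## sits a half step below E# (V in A# minor); a diminished chord there is the applied leading-tone chord of V.
With F## in the bass the chord is in first inversion, so the figured bass is 65.

viiø65/V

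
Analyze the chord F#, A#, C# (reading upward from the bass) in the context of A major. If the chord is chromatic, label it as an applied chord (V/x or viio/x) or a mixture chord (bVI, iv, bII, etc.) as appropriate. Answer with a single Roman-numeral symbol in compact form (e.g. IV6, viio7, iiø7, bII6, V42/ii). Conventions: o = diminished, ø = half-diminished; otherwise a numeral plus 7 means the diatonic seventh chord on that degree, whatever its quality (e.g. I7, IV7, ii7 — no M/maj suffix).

V/ii

Stacked in thirds the chord is F#-A#-C#: a major triad on F#.
F# is not a diatonic chord root with this quality in A major, but it lies a perfect fifth above B (ii), so the chord functions as an applied dominant of ii.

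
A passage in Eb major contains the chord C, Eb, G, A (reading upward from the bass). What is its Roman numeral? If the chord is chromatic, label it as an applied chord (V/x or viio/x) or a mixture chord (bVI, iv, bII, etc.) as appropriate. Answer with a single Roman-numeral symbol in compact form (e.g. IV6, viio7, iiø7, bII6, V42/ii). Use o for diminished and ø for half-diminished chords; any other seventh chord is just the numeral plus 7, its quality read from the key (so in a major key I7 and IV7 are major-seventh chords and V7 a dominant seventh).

viiø65/V

The pitches A-C-Eb-G form a half-diminished seventh chord rooted on A.
A sits a half step below Bb (V in Eb major); a diminished chord there is the applied leading-tone chord of V.
With C in the bass the chord is in first inversion, so the figured bass is 65.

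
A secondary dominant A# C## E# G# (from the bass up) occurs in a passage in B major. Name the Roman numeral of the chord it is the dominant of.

iii

The chord is a dominant seventh chord on A#.
A dominant resolves down a perfect fifth: A# → D#. In B major, D# is scale degree 3, i.e. iii.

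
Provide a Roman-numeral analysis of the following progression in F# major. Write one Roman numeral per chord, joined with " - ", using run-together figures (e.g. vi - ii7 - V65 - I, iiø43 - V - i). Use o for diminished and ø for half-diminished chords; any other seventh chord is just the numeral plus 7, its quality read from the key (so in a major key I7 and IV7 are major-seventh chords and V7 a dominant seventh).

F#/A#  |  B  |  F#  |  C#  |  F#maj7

I6 - IV - I - V - I7

F#/A# has root F#, degree 1 in F# major, so I6.
B: major triad on B = scale degree 4 → IV.
F#: major triad on F# = scale degree 1 → I.
C#: major triad on C# = scale degree 5 → V.
F#maj7: root F# is the tonic; major seventh chord there is I7.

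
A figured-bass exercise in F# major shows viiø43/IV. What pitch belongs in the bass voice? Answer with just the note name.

The applied chord viiø43/IV is rooted on A#: A#-C#-E-G#.
The figure 43 means second inversion — the fifth is in the bass.

E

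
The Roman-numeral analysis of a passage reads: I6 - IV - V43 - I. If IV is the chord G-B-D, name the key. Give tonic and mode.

D major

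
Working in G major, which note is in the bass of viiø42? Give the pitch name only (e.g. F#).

E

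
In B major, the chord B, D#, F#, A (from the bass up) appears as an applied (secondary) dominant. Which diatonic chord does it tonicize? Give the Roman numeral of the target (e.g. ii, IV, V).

IV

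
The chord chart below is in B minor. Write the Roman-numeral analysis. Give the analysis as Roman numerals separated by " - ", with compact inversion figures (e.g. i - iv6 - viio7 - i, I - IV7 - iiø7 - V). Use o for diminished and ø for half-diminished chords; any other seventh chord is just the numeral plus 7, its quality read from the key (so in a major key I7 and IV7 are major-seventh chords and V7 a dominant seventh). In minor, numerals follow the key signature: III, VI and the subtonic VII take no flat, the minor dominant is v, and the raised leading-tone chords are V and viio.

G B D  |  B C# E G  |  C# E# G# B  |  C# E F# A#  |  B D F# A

VI - iiø42 - V7/V - V43 - i7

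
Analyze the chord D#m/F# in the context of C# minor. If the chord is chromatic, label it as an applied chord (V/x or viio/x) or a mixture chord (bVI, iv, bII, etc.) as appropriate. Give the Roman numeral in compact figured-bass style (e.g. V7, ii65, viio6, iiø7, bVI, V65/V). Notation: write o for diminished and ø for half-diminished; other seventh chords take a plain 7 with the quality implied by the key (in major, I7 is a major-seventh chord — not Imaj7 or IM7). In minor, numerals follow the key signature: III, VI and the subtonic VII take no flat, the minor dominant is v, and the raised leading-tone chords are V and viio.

The pitches D#-F#-A# form a minor triad rooted on D#.
D# is the second degree of C# minor. This is the minor supertonic, borrowed from the parallel major (the Dorian ii).
With F# in the bass the chord is in first inversion, so the figured bass is 6.

ii6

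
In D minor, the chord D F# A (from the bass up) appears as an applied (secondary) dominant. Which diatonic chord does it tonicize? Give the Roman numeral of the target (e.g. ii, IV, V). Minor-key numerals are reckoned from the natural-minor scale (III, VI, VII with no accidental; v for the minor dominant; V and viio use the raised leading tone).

The chord is a major triad on D.
A dominant resolves down a perfect fifth: D → G. In D minor, G is scale degree 4, i.e. iv.

iv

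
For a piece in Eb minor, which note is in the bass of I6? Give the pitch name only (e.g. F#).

G

I in Eb minor has root Eb; the chord is Eb-G-Bb.
The figure 6 means first inversion — the third is in the bass.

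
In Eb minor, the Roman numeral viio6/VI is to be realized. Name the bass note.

The applied chord viio6/VI is rooted on Bb: Bb-Db-Fb.
The figure 6 means first inversion — the third is in the bass.

Db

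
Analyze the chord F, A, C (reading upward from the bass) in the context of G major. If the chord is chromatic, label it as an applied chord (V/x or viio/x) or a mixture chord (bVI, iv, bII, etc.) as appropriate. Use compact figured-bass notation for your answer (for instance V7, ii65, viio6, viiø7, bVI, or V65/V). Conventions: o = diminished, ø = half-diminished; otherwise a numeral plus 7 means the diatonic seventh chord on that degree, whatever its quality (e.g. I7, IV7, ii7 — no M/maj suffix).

bVII

The pitches F-A-C form a major triad rooted on F.
F is the lowered seventh degree of G major (diatonic 7 would be F#). This is a major triad on the lowered seventh degree (the subtonic), borrowed from the parallel minor.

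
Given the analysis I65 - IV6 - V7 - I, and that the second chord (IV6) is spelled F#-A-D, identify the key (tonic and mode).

The anchor chord is a major triad on D, labeled IV6.
If D is scale degree 4 and the mode makes that degree carry a major triad, the tonic is A and the mode is major.

A major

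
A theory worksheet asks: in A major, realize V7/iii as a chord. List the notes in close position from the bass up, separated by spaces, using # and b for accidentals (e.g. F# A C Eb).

The slash means an applied dominant: we want the dominant of iii. In A major, iii is C# minor, and its dominant is built on G#.
Building a dominant seventh chord on G# gives G#-B#-D#-F#.

G# B# D# F#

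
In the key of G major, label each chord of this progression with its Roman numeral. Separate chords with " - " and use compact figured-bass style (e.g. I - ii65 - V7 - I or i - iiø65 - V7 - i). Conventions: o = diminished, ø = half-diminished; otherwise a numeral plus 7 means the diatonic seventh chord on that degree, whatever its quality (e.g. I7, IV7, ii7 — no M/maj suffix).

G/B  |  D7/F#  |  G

G/B: root G is the tonic; major triad there is I6.
D7/F# has root D, degree 5 in G major, so V65.
G: root G is the tonic; major triad there is I.

I6 - V65 - I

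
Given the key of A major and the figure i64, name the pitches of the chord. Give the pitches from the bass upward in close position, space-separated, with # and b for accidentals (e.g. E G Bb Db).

E A C

Scale degree 1 in A major is A; here the chord built on it is altered to a minor triad. i64 is the minor tonic, borrowed from the parallel minor.
So the chord is A-C-E.
With the 64 figure the chord is in second inversion; from the bass E upward in close position it reads E-A-C.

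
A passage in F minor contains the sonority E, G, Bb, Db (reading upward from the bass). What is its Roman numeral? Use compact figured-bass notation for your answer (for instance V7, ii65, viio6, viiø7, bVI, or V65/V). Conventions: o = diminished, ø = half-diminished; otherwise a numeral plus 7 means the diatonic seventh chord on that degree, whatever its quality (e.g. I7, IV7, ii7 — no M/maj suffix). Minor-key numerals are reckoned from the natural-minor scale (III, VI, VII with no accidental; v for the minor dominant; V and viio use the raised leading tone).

viio7

The pitches E-G-Bb-Db form a fully diminished seventh chord rooted on E.
E is scale degree 7 in F minor, and a fully diminished seventh chord on that degree is written viio7.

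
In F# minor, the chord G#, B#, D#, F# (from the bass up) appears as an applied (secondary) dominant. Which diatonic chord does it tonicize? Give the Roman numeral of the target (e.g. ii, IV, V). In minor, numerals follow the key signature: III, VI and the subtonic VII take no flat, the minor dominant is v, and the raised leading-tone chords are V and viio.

V

The chord is a dominant seventh chord on G#.
A dominant resolves down a perfect fifth: G# → C#. In F# minor, C# is scale degree 5, i.e. V.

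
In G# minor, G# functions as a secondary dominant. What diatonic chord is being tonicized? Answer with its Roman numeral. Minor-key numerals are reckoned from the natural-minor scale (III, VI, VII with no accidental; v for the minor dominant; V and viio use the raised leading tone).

iv

The chord is a major triad on G#.
A dominant resolves down a perfect fifth: G# → C#. In G# minor, C# is scale degree 4, i.e. iv.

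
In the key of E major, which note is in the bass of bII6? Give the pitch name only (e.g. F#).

A

bII in E major has root F; the chord is F-A-C.
The figure 6 means first inversion — the third is in the bass.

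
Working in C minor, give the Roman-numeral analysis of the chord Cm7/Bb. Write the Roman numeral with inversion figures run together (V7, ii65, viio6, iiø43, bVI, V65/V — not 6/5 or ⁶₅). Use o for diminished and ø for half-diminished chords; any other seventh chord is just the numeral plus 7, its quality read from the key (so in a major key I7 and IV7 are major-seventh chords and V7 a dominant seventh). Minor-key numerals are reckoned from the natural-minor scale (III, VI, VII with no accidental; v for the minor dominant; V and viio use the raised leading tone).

i42

Stacked in thirds the chord is C-Eb-G-Bb: a minor seventh chord on C.
C is scale degree 1 in C minor, and a minor seventh chord on that degree is written i7.
With Bb in the bass the chord is in third inversion, so the figured bass is 42.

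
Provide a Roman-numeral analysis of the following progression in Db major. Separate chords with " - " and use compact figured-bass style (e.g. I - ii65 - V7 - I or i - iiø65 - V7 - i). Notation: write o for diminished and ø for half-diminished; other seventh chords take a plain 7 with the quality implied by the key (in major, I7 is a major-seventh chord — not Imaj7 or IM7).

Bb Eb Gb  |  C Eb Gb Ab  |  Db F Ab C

Bb-Eb-Gb: root Eb is the supertonic; minor triad there is ii64.
C-Eb-Gb-Ab: dominant seventh chord on Ab = scale degree 5 → V65.
Db-F-Ab-C: root Db is the tonic; major seventh chord there is I7.

ii64 - V65 - I7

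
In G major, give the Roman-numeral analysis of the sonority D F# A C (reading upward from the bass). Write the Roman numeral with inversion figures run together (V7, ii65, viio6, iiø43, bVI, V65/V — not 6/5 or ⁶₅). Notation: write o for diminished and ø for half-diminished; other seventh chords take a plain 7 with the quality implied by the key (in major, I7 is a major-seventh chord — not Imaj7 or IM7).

Stacked in thirds the chord is D-F#-A-C: a dominant seventh chord on D.
D is scale degree 5 in G major, and a dominant seventh chord on that degree is written V7.

V7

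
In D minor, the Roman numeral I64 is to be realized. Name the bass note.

I in D minor has root D; the chord is D-F#-A.
The figure 64 means second inversion — the fifth is in the bass.

A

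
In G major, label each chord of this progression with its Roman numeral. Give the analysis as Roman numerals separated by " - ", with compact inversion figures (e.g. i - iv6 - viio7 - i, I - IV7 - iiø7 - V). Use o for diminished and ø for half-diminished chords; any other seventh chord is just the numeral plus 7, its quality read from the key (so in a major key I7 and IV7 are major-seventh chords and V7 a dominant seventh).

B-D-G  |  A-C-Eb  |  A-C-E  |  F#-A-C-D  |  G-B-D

B-D-G has root G, degree 1 in G major, so I6.
A-C-Eb: diminished triad on A — chromatic; iio (borrowed from the parallel minor).
A-C-E: minor triad on A = scale degree 2 → ii.
F#-A-C-D has root D, degree 5 in G major, so V65.
G-B-D has root G, degree 1 in G major, so I.

I6 - iio - ii - V65 - I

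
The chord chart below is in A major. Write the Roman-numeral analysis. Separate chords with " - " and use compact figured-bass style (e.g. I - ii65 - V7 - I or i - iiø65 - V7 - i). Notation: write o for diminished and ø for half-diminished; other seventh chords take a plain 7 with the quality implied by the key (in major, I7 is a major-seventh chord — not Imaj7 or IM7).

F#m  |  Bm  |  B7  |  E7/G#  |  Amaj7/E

vi - ii - V7/V - V65 - I43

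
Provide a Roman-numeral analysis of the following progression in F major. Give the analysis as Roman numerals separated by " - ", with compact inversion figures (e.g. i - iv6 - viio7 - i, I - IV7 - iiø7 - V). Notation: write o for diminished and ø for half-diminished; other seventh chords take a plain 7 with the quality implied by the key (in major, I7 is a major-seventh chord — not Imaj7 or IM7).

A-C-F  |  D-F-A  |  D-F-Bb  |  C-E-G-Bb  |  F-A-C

I6 - vi - IV6 - V7 - I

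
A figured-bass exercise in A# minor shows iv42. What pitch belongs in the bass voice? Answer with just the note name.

C#

iv in A# minor has root D#; the chord is D#-F#-A#-C#.
The figure 42 means third inversion — the seventh is in the bass.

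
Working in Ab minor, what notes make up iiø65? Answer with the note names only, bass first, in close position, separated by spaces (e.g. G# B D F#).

Db Fb Ab Bb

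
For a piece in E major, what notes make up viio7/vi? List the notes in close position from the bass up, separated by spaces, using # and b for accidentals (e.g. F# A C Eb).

viio7/vi is a secondary leading-tone chord. The target vi is C# in E major; the applied chord is rooted a semitone below, on B#.
Building a fully diminished seventh chord on B# gives B#-D#-F#-A.

B# D# F# A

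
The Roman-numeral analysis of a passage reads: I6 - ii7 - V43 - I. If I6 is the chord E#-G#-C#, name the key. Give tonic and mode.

The anchor chord is a major triad on C#, labeled I6.
If C# is scale degree 1 and the mode makes that degree carry a major triad, the tonic is C# and the mode is major.

C# major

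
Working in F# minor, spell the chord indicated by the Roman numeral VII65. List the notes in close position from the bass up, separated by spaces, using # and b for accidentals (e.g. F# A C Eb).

G# B D E

In F# minor, the seventh degree is E, and the diatonic chord built there is a dominant seventh chord.
Stacking thirds from E gives E-G#-B-D.
With the 65 figure the chord is in first inversion; from the bass G# upward in close position it reads G#-B-D-E.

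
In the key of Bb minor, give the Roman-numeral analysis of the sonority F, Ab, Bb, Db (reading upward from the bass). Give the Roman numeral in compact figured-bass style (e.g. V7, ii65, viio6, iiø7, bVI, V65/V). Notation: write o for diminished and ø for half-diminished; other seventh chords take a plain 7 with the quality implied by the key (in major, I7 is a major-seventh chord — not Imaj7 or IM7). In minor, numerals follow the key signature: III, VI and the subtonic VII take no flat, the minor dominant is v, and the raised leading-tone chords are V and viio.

The pitches Bb-Db-F-Ab form a minor seventh chord rooted on Bb.
Bb is scale degree 1 in Bb minor, and a minor seventh chord on that degree is written i7.
With F in the bass the chord is in second inversion, so the figured bass is 43.

i43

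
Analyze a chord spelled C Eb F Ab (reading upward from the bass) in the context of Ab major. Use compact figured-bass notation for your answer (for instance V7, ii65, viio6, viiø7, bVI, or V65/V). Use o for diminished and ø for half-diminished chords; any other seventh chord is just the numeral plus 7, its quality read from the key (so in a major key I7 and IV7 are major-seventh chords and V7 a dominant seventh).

vi43

The pitches F-Ab-C-Eb form a minor seventh chord rooted on F.
In Ab major, F is the submediant; the diatonic minor seventh chord there is vi7.
With C in the bass the chord is in second inversion, so the figured bass is 43.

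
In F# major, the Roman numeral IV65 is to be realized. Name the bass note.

D#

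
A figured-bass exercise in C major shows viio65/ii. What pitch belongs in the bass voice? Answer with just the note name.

E

The applied chord viio65/ii is rooted on C#: C#-E-G-Bb.
The figure 65 means first inversion — the third is in the bass.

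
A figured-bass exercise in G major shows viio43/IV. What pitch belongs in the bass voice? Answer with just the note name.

F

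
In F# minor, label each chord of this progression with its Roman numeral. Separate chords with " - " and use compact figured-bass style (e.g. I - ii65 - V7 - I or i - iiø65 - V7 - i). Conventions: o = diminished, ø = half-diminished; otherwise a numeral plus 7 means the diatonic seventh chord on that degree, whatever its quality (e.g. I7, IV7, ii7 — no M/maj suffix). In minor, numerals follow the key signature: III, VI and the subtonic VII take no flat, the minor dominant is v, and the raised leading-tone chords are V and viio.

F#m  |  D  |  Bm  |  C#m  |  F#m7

i - VI - iv - v - i7

F#m has root F#, degree 1 in F# minor, so i.
D: major triad on D = scale degree 6 → VI.
Bm has root B, degree 4 in F# minor, so iv.
C#m: minor triad on C# = scale degree 5 → v.
F#m7: minor seventh chord on F# = scale degree 1 → i7.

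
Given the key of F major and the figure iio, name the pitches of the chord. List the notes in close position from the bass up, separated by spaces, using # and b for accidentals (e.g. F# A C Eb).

G Bb Db

Scale degree 2 in F major is G; here the chord built on it is altered to a diminished triad. iio is the diminished supertonic triad, borrowed from the parallel minor.
So the chord is G-Bb-Db, a diminished triad.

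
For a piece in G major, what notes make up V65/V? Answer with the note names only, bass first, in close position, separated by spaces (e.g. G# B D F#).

C# E G A

V65/V is a secondary dominant — the dominant seventh of V. V in G major is D, so the applied chord's root is A, a perfect fifth above.
Building a dominant seventh chord on A gives A-C#-E-G.
With the 65 figure the chord is in first inversion; from the bass C# upward in close position it reads C#-E-G-A.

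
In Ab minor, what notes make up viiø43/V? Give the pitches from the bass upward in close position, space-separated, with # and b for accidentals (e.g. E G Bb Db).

Ab C D F

The slash marks an applied leading-tone chord: viio of V. In Ab minor, V is Eb, so the leading tone to it is D, a half step below.
Building a half-diminished seventh chord on D gives D-F-Ab-C.
The figured bass 43 indicates second inversion, placing the fifth (Ab) in the bass: Ab-C-D-F.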